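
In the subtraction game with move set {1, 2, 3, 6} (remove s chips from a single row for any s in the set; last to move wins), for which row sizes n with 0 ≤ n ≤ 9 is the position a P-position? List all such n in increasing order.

Compute g(0), g(1), … for moves {1, 2, 3, 6}:
g(0) = mex{} = 0
g(1) = mex{0} = 1
g(2) = mex{0,1} = 2
g(3) = mex{0,1,2} = 3
g(4) = mex{1,2,3} = 0
g(5) = mex{0,2,3} = 1
g(6) = mex{0,1,3} = 2
g(7) = mex{0,1,2} = 3
g(8) = mex{1,2,3} = 0
g(9) = mex{0,2,3} = 1
The P-positions (g = 0) in 0..9 are 0, 4, 8.

0, 4, 8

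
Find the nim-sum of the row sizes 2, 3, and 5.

Nim-sum: 2 ⊕ 3 ⊕ 5 = 4.

4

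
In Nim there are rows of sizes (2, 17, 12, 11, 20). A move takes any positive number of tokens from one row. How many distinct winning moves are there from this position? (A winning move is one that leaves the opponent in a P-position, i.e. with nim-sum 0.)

Compute the nim-sum pairwise:
2 XOR 17 = 19
19 XOR 12 = 31
31 XOR 11 = 20
20 XOR 20 = 0
The nim-sum is already 0, so every move leaves a nonzero nim-sum — there are no winning moves.

0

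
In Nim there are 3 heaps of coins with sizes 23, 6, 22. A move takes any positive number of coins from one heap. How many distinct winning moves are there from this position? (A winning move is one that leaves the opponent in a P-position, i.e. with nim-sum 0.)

3

Compute the nim-sum pairwise:
23 ^ 6 = 17
17 ^ 22 = 7
The overall nim-sum is X = 7. A heap of size p has a winning move iff p XOR X < p (reduce it to p XOR X).
  23: 23 XOR 7 = 16 < 23 — winning move (to 16).
  6: 6 XOR 7 = 1 < 6 — winning move (to 1).
  22: 22 XOR 7 = 17 < 22 — winning move (to 17).
That gives 3 winning moves.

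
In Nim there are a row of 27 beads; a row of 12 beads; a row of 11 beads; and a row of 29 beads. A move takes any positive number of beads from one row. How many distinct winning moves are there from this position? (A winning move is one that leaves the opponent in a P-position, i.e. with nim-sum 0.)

Compute the nim-sum pairwise:
27 XOR 12 = 23
23 XOR 11 = 28
28 XOR 29 = 1
The overall nim-sum is X = 1. A row of size p has a winning move iff p XOR X < p (reduce it to p XOR X).
  27: 27 XOR 1 = 26 < 27 — winning move (to 26).
  12: 12 XOR 1 = 13 ≥ 12 — no move.
  11: 11 XOR 1 = 10 < 11 — winning move (to 10).
  29: 29 XOR 1 = 28 < 29 — winning move (to 28).
That gives 3 winning moves.

3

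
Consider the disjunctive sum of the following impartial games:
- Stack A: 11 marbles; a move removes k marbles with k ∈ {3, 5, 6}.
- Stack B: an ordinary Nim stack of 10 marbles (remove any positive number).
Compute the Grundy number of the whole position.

10

Build the Grundy sequence for stack A with g(k) = mex{g(k−s) : s ∈ {3, 5, 6}, s ≤ k}:
g(0) = mex{} = 0
g(1) = mex{} = 0
g(2) = mex{} = 0
g(3) = mex{0} = 1
g(4) = mex{0} = 1
g(5) = mex{0} = 1
g(6) = mex{0,1} = 2
g(7) = mex{0,1} = 2
g(8) = mex{0,1} = 2
g(9) = mex{1,2} = 0
g(10) = mex{1,2} = 0
g(11) = mex{1,2} = 0
So g(11) = 0.
Stack B is a plain Nim stack of size 10, so its Grundy value is 10.
By the Sprague-Grundy theorem, the Grundy value of a sum of independent games is the XOR of the component values.
Combined value = 0 ⊕ 10 = 10.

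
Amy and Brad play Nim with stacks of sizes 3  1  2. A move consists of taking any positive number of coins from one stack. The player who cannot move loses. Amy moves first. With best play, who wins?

Brad wins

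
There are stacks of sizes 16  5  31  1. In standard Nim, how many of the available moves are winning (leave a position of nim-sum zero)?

1

Compute the nim-sum pairwise:
16 ⊕ 5 = 21
21 ⊕ 31 = 10
10 ⊕ 1 = 11
The overall nim-sum is X = 11. A stack of size p has a winning move iff p XOR X < p (reduce it to p XOR X).
  16: 16 XOR 11 = 27 ≥ 16 — no move.
  5: 5 XOR 11 = 14 ≥ 5 — no move.
  31: 31 XOR 11 = 20 < 31 — winning move (to 20).
  1: 1 XOR 11 = 10 ≥ 1 — no move.
That gives 1 winning move.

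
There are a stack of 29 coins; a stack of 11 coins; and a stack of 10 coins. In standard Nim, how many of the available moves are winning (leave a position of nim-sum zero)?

1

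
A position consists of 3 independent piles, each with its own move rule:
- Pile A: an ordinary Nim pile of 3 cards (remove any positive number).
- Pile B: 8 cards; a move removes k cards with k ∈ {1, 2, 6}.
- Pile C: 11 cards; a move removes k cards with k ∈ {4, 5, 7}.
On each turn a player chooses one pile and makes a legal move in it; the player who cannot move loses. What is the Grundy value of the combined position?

Pile A is a plain Nim pile of size 3, so its Grundy value is 3.
Grundy values for pile B (subtraction set {1, 2, 6}):
k:     0  1  2  3  4  5  6  7  8
g(k):  0  1  2  0  1  2  3  0  1
So g(8) = 1.
Build the Grundy sequence for pile C with g(k) = mex{g(k−s) : s ∈ {4, 5, 7}, s ≤ k}:
k:     0  1  2  3  4  5  6  7  8  9 10 11
g(k):  0  0  0  0  1  1  1  1  2  2  2  0
So g(11) = 0.
The value of a disjunctive sum is the nim-sum of the parts.
Combined value = 3 XOR 1 XOR 0 = 2.

2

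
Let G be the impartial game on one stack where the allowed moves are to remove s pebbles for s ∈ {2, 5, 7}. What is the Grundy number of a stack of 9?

2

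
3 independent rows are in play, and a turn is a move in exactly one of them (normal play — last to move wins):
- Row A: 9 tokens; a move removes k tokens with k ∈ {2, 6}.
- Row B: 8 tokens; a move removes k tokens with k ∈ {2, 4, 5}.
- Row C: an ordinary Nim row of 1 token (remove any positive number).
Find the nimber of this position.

1

Grundy values for row A (subtraction set {2, 6}):
g(0) = mex{} = 0
g(1) = mex{} = 0
g(2) = mex{0} = 1
g(3) = mex{0} = 1
g(4) = mex{1} = 0
g(5) = mex{1} = 0
g(6) = mex{0} = 1
g(7) = mex{0} = 1
g(8) = mex{1} = 0
g(9) = mex{1} = 0
So g(9) = 0.
Build the Grundy sequence for row B with g(k) = mex{g(k−s) : s ∈ {2, 4, 5}, s ≤ k}:
g(0) = mex{} = 0
g(1) = mex{} = 0
g(2) = mex{0} = 1
g(3) = mex{0} = 1
g(4) = mex{0,1} = 2
g(5) = mex{0,1} = 2
g(6) = mex{0,1,2} = 3
g(7) = mex{1,2} = 0
g(8) = mex{1,2,3} = 0
So g(8) = 0.
Row C is a plain Nim row of size 1, so its Grundy value is 1.
The value of a disjunctive sum is the nim-sum of the parts.
Combined value = 0 XOR 0 XOR 1 = 1.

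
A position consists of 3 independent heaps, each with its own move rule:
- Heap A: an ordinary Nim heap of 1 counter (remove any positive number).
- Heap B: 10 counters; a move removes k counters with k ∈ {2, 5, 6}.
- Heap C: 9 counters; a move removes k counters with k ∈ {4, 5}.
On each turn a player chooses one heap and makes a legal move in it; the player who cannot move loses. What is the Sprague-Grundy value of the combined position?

Heap A is a plain Nim heap of size 1, so its Grundy value is 1.
For heap B, compute g(0), g(1), … with moves {2, 5, 6}:
k:     0  1  2  3  4  5  6  7  8  9 10
g(k):  0  0  1  1  0  2  1  3  0  2  1
So g(10) = 1.
Grundy values for heap C (subtraction set {4, 5}):
k:     0  1  2  3  4  5  6  7  8  9
g(k):  0  0  0  0  1  1  1  1  2  0
So g(9) = 0.
By the Sprague-Grundy theorem, the Grundy value of a sum of independent games is the XOR of the component values.
Combined value = 1 XOR 1 XOR 0 = 0.

0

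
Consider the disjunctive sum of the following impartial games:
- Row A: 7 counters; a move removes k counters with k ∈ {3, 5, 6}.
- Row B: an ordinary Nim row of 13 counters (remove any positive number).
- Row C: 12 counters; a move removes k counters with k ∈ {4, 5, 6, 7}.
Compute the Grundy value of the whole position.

15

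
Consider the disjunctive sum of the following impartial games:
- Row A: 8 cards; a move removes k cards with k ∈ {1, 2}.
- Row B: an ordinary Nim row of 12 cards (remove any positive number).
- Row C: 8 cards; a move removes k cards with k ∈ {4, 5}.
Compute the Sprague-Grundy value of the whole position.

12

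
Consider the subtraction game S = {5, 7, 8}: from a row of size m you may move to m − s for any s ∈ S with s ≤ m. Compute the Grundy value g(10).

2

Build the Grundy sequence with g(k) = mex{g(k−s) : s ∈ {5, 7, 8}, s ≤ k}:
k:     0  1  2  3  4  5  6  7  8  9 10
g(k):  0  0  0  0  0  1  1  1  1  1  2
So g(10) = 2.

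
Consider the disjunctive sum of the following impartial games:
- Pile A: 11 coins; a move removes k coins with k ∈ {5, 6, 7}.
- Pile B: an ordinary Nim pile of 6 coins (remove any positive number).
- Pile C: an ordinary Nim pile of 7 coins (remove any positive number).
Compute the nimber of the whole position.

3

For pile A, compute g(0), g(1), … with moves {5, 6, 7}:
g(0) = mex{} = 0
g(1) = mex{} = 0
g(2) = mex{} = 0
g(3) = mex{} = 0
g(4) = mex{} = 0
g(5) = mex{0} = 1
g(6) = mex{0} = 1
g(7) = mex{0} = 1
g(8) = mex{0} = 1
g(9) = mex{0} = 1
g(10) = mex{0,1} = 2
g(11) = mex{0,1} = 2
So g(11) = 2.
Pile B is a plain Nim pile of size 6, so its Grundy value is 6.
Pile C is a plain Nim pile of size 7, so its Grundy value is 7.
By the Sprague-Grundy theorem, the Grundy value of a sum of independent games is the XOR of the component values.
Combined value = 2 ⊕ 6 ⊕ 7 = 3.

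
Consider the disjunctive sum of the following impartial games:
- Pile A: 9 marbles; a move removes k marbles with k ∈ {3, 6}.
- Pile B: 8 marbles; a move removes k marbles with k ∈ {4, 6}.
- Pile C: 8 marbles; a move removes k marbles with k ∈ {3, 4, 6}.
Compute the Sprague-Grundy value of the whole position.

Build the Grundy sequence for pile A with g(k) = mex{g(k−s) : s ∈ {3, 6}, s ≤ k}:
k:     0  1  2  3  4  5  6  7  8  9
g(k):  0  0  0  1  1  1  2  2  2  0
So g(9) = 0.
For pile B, compute g(0), g(1), … with moves {4, 6}:
k:     0  1  2  3  4  5  6  7  8
g(k):  0  0  0  0  1  1  1  1  2
So g(8) = 2.
For pile C, compute g(0), g(1), … with moves {3, 4, 6}:
k:     0  1  2  3  4  5  6  7  8
g(k):  0  0  0  1  1  1  2  2  2
So g(8) = 2.
By the Sprague-Grundy theorem, the Grundy value of a sum of independent games is the XOR of the component values.
Combined value = 0 ⊕ 2 ⊕ 2 = 0.

0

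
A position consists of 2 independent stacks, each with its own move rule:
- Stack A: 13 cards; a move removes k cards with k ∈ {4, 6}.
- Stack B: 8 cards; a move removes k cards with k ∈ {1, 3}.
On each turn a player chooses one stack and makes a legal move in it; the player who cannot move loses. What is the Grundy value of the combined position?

0

Grundy values for stack A (subtraction set {4, 6}):
g(0) = mex{} = 0
g(1) = mex{} = 0
g(2) = mex{} = 0
g(3) = mex{} = 0
g(4) = mex{0} = 1
g(5) = mex{0} = 1
g(6) = mex{0} = 1
g(7) = mex{0} = 1
g(8) = mex{0,1} = 2
g(9) = mex{0,1} = 2
g(10) = mex{1} = 0
g(11) = mex{1} = 0
g(12) = mex{1,2} = 0
g(13) = mex{1,2} = 0
So g(13) = 0.
Build the Grundy sequence for stack B with g(k) = mex{g(k−s) : s ∈ {1, 3}, s ≤ k}:
k:     0  1  2  3  4  5  6  7  8
g(k):  0  1  0  1  0  1  0  1  0
So g(8) = 0.
The value of a disjunctive sum is the nim-sum of the parts.
Combined value = 0 ⊕ 0 = 0.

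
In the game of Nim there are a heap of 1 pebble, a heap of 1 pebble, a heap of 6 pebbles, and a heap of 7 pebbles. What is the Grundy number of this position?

1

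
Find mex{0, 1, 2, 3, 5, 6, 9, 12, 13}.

The values 0, 1, 2, 3 are all present; 4 is the first non-negative integer missing from the set.

4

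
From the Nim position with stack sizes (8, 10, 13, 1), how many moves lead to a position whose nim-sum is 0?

Write each in binary and XOR column by column:
  1000  (8)
  1010  (10)
  1101  (13)
  0001  (1)
  ----
  1110  (14)
The overall nim-sum is X = 14. A stack of size p has a winning move iff p XOR X < p (reduce it to p XOR X).
  8: 8 XOR 14 = 6 < 8 — winning move (to 6).
  10: 10 XOR 14 = 4 < 10 — winning move (to 4).
  13: 13 XOR 14 = 3 < 13 — winning move (to 3).
  1: 1 XOR 14 = 15 ≥ 1 — no move.
That gives 3 winning moves.

3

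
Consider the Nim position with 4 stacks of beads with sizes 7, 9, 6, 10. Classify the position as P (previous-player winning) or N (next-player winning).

Bitwise XOR of the heap sizes:
  0111  (7)
  1001  (9)
  0110  (6)
  1010  (10)
  ----
  0010  (2)
The nim-sum is 2 ≠ 0, so this is an N-position: the player to move can win.

N-position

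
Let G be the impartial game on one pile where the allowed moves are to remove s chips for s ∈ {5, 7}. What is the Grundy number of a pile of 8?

Grundy values for subtraction set {5, 7}:
k:     0  1  2  3  4  5  6  7  8
g(k):  0  0  0  0  0  1  1  1  1
So g(8) = 1.

1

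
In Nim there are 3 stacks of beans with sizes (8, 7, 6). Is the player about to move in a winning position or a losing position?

Compute the nim-sum pairwise:
8 XOR 7 = 15
15 XOR 6 = 9
The nim-sum is 9 ≠ 0, so this is an N-position: the player to move can win.

Winning position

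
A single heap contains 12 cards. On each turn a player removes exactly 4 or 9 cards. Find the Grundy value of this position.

Build the Grundy sequence with g(k) = mex{g(k−s) : s ∈ {4, 9}, s ≤ k}:
k:     0  1  2  3  4  5  6  7  8  9 10 11 12
g(k):  0  0  0  0  1  1  1  1  0  2  2  2  1
So g(12) = 1.

1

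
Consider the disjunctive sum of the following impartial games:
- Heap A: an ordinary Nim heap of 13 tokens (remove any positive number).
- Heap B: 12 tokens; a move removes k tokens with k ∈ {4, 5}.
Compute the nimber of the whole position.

13

Heap A is a plain Nim heap of size 13, so its Grundy value is 13.
Grundy values for heap B (subtraction set {4, 5}):
k:     0  1  2  3  4  5  6  7  8  9 10 11 12
g(k):  0  0  0  0  1  1  1  1  2  0  0  0  0
So g(12) = 0.
By the Sprague-Grundy theorem, the Grundy value of a sum of independent games is the XOR of the component values.
Combined value = 13 ⊕ 0 = 13.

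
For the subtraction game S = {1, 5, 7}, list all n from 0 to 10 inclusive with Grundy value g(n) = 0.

0, 2, 4, 6, 8, 10

Build the Grundy sequence with g(k) = mex{g(k−s) : s ∈ {1, 5, 7}, s ≤ k}:
k:     0  1  2  3  4  5  6  7  8  9 10
g(k):  0  1  0  1  0  1  0  1  0  1  0
The P-positions (g = 0) in 0..10 are 0, 2, 4, 6, 8, 10.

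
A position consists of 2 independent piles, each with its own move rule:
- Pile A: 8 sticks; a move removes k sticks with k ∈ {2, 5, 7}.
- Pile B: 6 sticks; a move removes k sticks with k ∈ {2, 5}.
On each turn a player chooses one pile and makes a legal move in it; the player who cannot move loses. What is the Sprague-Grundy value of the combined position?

3

Grundy values for pile A (subtraction set {2, 5, 7}):
k:     0  1  2  3  4  5  6  7  8
g(k):  0  0  1  1  0  2  1  3  2
So g(8) = 2.
Grundy values for pile B (subtraction set {2, 5}):
k:     0  1  2  3  4  5  6
g(k):  0  0  1  1  0  2  1
So g(6) = 1.
The value of a disjunctive sum is the nim-sum of the parts.
Combined value = 2 ⊕ 1 = 3.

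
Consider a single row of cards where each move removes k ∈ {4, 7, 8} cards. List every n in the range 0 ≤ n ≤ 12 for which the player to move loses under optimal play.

Grundy values for subtraction set {4, 7, 8}:
k:     0  1  2  3  4  5  6  7  8  9 10 11 12
g(k):  0  0  0  0  1  1  1  1  2  2  2  2  0
The P-positions (g = 0) in 0..12 are 0, 1, 2, 3, 12.

0, 1, 2, 3, 12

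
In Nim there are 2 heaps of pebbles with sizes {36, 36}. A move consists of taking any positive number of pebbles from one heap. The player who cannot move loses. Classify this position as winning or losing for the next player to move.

Write each in binary and XOR column by column:
  100100  (36)
  100100  (36)
  ------
  000000  (0)
The nim-sum is 0, so this is a P-position: the player to move is in a losing position under optimal play.

Losing position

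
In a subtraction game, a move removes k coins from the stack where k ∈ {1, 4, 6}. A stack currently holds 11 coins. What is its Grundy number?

1

Grundy values for subtraction set {1, 4, 6}:
k:     0  1  2  3  4  5  6  7  8  9 10 11
g(k):  0  1  0  1  2  0  1  0  1  2  0  1
So g(11) = 1.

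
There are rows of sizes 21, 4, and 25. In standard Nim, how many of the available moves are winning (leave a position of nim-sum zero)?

1

Bitwise XOR of the heap sizes:
  10101  (21)
  00100  (4)
  11001  (25)
  -----
  01000  (8)
The overall nim-sum is X = 8. A row of size p has a winning move iff p XOR X < p (reduce it to p XOR X).
  21: 21 XOR 8 = 29 ≥ 21 — no move.
  4: 4 XOR 8 = 12 ≥ 4 — no move.
  25: 25 XOR 8 = 17 < 25 — winning move (to 17).
That gives 1 winning move.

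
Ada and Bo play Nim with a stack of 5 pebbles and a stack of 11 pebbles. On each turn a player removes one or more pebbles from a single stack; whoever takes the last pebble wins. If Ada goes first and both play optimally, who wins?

Ada wins

Bitwise XOR of the heap sizes:
  0101  (5)
  1011  (11)
  ----
  1110  (14)
The nim-sum is 14 ≠ 0, so this is an N-position: the player to move can win; Ada has a winning move.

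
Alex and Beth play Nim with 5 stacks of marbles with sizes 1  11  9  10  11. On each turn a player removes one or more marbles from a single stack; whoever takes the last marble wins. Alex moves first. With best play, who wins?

Write each in binary and XOR column by column:
  0001  (1)
  1011  (11)
  1001  (9)
  1010  (10)
  1011  (11)
  ----
  0010  (2)
The nim-sum is 2 ≠ 0, so this is an N-position: the player to move can win; Alex has a winning move.

Alex wins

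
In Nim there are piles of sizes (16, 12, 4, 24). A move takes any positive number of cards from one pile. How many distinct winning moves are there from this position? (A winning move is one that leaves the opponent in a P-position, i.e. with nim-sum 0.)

0

Nim-sum: 16 ⊕ 12 ⊕ 4 ⊕ 24 = 0.
The nim-sum is already 0, so every move leaves a nonzero nim-sum — there are no winning moves.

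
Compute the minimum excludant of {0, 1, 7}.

2

The values 0, 1 are all present; 2 is the first non-negative integer missing from the set.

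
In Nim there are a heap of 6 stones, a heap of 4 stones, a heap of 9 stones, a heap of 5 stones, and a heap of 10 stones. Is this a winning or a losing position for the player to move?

Winning position

Compute the nim-sum pairwise:
6 ^ 4 = 2
2 ^ 9 = 11
11 ^ 5 = 14
14 ^ 10 = 4
The nim-sum is 4 ≠ 0, so this is an N-position: the player to move can win.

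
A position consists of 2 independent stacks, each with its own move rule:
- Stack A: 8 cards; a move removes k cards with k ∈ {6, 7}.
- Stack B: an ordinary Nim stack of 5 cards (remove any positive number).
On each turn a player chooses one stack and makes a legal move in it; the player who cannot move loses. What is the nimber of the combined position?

4

Grundy values for stack A (subtraction set {6, 7}):
k:     0  1  2  3  4  5  6  7  8
g(k):  0  0  0  0  0  0  1  1  1
So g(8) = 1.
Stack B is a plain Nim stack of size 5, so its Grundy value is 5.
By the Sprague-Grundy theorem, the Grundy value of a sum of independent games is the XOR of the component values.
Combined value = 1 ⊕ 5 = 4.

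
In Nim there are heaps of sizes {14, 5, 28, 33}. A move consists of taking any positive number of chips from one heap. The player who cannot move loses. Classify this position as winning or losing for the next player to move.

Winning position

Compute the nim-sum pairwise:
14 ^ 5 = 11
11 ^ 28 = 23
23 ^ 33 = 54
The nim-sum is 54 ≠ 0, so this is an N-position: the player to move can win.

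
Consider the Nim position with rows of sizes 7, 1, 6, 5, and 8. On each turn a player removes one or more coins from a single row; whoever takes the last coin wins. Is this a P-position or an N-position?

N-position

In binary:
  0111  (7)
  0001  (1)
  0110  (6)
  0101  (5)
  1000  (8)
  ----
  1101  (13)
The nim-sum is 13 ≠ 0, so this is an N-position: the player to move can win.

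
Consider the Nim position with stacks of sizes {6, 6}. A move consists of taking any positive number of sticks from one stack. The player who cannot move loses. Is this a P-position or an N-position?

P-position

Bitwise XOR of the heap sizes:
  110  (6)
  110  (6)
  ---
  000  (0)
The nim-sum is 0, so this is a P-position: the player to move is in a losing position under optimal play.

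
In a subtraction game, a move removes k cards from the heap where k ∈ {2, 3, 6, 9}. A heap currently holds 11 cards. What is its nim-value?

3

Grundy values for subtraction set {2, 3, 6, 9}:
k:     0  1  2  3  4  5  6  7  8  9 10 11
g(k):  0  0  1  1  2  0  3  1  2  2  3  3
So g(11) = 3.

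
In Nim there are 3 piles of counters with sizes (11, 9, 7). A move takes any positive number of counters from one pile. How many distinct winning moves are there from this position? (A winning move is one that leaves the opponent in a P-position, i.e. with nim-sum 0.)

Compute the nim-sum pairwise:
11 ⊕ 9 = 2
2 ⊕ 7 = 5
The overall nim-sum is X = 5. A pile of size p has a winning move iff p XOR X < p (reduce it to p XOR X).
  11: 11 XOR 5 = 14 ≥ 11 — no move.
  9: 9 XOR 5 = 12 ≥ 9 — no move.
  7: 7 XOR 5 = 2 < 7 — winning move (to 2).
That gives 1 winning move.

1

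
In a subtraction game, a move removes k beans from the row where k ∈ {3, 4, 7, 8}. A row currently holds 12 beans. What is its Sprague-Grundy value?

0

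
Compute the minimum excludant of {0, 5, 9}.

1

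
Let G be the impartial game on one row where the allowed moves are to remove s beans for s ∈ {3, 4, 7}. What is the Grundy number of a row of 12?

0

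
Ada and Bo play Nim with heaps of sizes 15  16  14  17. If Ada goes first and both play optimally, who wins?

Bo wins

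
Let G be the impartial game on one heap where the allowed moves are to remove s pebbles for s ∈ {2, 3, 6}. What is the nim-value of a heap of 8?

2

Grundy values for subtraction set {2, 3, 6}:
k:     0  1  2  3  4  5  6  7  8
g(k):  0  0  1  1  2  0  3  1  2
So g(8) = 2.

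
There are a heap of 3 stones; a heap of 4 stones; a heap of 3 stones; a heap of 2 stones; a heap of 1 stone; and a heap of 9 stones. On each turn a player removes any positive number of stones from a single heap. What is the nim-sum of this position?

14

Nim-sum: 3 ⊕ 4 ⊕ 3 ⊕ 2 ⊕ 1 ⊕ 9 = 14.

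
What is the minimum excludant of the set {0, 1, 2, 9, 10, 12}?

3

The values 0, 1, 2 are all present; 3 is the first non-negative integer missing from the set.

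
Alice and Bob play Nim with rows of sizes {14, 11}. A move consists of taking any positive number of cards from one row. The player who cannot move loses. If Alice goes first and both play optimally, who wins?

Alice wins

Compute the nim-sum pairwise:
14 XOR 11 = 5
The nim-sum is 5 ≠ 0, so this is an N-position: the player to move can win; Alice has a winning move.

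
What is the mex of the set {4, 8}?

0

0 is not in the set, so the mex is 0.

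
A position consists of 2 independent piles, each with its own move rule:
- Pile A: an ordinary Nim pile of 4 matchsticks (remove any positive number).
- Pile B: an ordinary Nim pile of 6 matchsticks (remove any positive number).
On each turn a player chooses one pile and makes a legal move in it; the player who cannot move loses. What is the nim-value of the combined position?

2

Pile A is a plain Nim pile of size 4, so its Grundy value is 4.
Pile B is a plain Nim pile of size 6, so its Grundy value is 6.
By the Sprague-Grundy theorem, the Grundy value of a sum of independent games is the XOR of the component values.
Combined value = 4 ⊕ 6 = 2.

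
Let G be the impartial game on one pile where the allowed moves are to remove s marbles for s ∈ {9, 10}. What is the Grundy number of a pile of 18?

Grundy values for subtraction set {9, 10}:
k:     0  1  2  3  4  5  6  7  8  9 10 11 12 13 14 15 16 17 18
g(k):  0  0  0  0  0  0  0  0  0  1  1  1  1  1  1  1  1  1  2
So g(18) = 2.

2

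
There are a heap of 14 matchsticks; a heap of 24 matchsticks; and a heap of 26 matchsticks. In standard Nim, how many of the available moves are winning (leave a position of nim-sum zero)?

Write each in binary and XOR column by column:
  01110  (14)
  11000  (24)
  11010  (26)
  -----
  01100  (12)
The overall nim-sum is X = 12. A heap of size p has a winning move iff p XOR X < p (reduce it to p XOR X).
  14: 14 XOR 12 = 2 < 14 — winning move (to 2).
  24: 24 XOR 12 = 20 < 24 — winning move (to 20).
  26: 26 XOR 12 = 22 < 26 — winning move (to 22).
That gives 3 winning moves.

3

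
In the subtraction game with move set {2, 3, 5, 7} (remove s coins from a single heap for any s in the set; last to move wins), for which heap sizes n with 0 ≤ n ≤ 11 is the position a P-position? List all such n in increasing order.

Build the Grundy sequence with g(k) = mex{g(k−s) : s ∈ {2, 3, 5, 7}, s ≤ k}:
k:     0  1  2  3  4  5  6  7  8  9 10 11
g(k):  0  0  1  1  2  2  3  3  4  0  0  1
The P-positions (g = 0) in 0..11 are 0, 1, 9, 10.

0, 1, 9, 10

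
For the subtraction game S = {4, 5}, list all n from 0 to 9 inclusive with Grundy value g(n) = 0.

Grundy values for subtraction set {4, 5}:
g(0) = mex{} = 0
g(1) = mex{} = 0
g(2) = mex{} = 0
g(3) = mex{} = 0
g(4) = mex{0} = 1
g(5) = mex{0} = 1
g(6) = mex{0} = 1
g(7) = mex{0} = 1
g(8) = mex{0,1} = 2
g(9) = mex{1} = 0
The P-positions (g = 0) in 0..9 are 0, 1, 2, 3, 9.

0, 1, 2, 3, 9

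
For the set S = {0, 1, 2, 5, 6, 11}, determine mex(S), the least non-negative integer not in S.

3

The values 0, 1, 2 are all present; 3 is the first non-negative integer missing from the set.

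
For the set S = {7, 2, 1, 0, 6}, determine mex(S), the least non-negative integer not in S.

The values 0, 1, 2 are all present; 3 is the first non-negative integer missing from the set.

3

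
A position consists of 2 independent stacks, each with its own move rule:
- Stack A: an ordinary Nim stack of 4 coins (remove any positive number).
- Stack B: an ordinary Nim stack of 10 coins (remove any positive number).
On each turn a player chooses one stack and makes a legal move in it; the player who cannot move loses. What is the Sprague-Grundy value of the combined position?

Stack A is a plain Nim stack of size 4, so its Grundy value is 4.
Stack B is a plain Nim stack of size 10, so its Grundy value is 10.
By the Sprague-Grundy theorem, the Grundy value of a sum of independent games is the XOR of the component values.
Combined value = 4 ⊕ 10 = 14.

14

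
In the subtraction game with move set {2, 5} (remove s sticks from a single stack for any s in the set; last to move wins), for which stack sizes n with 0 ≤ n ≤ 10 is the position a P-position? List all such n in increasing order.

0, 1, 4, 7, 8

Build the Grundy sequence with g(k) = mex{g(k−s) : s ∈ {2, 5}, s ≤ k}:
k:     0  1  2  3  4  5  6  7  8  9 10
g(k):  0  0  1  1  0  2  1  0  0  1  1
The P-positions (g = 0) in 0..10 are 0, 1, 4, 7, 8.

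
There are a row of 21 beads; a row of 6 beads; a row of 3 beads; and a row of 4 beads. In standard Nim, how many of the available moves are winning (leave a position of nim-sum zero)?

1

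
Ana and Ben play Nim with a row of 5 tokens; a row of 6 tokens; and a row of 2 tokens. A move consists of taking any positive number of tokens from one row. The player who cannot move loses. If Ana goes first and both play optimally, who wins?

Bitwise XOR of the heap sizes:
  101  (5)
  110  (6)
  010  (2)
  ---
  001  (1)
The nim-sum is 1 ≠ 0, so this is an N-position: the player to move can win; Ana has a winning move.

Ana wins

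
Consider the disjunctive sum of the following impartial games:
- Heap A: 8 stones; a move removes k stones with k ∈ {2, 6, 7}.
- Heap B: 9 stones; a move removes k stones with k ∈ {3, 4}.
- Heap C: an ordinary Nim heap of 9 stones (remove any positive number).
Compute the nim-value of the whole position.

11

For heap A, compute g(0), g(1), … with moves {2, 6, 7}:
k:     0  1  2  3  4  5  6  7  8
g(k):  0  0  1  1  0  0  1  1  2
So g(8) = 2.
Grundy values for heap B (subtraction set {3, 4}):
g(0) = mex{} = 0
g(1) = mex{} = 0
g(2) = mex{} = 0
g(3) = mex{0} = 1
g(4) = mex{0} = 1
g(5) = mex{0} = 1
g(6) = mex{0,1} = 2
g(7) = mex{1} = 0
g(8) = mex{1} = 0
g(9) = mex{1,2} = 0
So g(9) = 0.
Heap C is a plain Nim heap of size 9, so its Grundy value is 9.
By the Sprague-Grundy theorem, the Grundy value of a sum of independent games is the XOR of the component values.
Combined value = 2 XOR 0 XOR 9 = 11.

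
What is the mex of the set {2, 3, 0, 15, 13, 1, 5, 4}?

6

The values 0, 1, 2, 3, 4, 5 are all present; 6 is the first non-negative integer missing from the set.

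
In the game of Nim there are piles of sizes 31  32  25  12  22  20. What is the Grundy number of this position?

40

Bitwise XOR of the heap sizes:
  011111  (31)
  100000  (32)
  011001  (25)
  001100  (12)
  010110  (22)
  010100  (20)
  ------
  101000  (40)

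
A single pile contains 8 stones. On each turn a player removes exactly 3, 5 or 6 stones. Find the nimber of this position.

Build the Grundy sequence with g(k) = mex{g(k−s) : s ∈ {3, 5, 6}, s ≤ k}:
g(0) = mex{} = 0
g(1) = mex{} = 0
g(2) = mex{} = 0
g(3) = mex{0} = 1
g(4) = mex{0} = 1
g(5) = mex{0} = 1
g(6) = mex{0,1} = 2
g(7) = mex{0,1} = 2
g(8) = mex{0,1} = 2
So g(8) = 2.

2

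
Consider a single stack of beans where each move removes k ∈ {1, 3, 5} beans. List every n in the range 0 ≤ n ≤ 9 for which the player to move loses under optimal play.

0, 2, 4, 6, 8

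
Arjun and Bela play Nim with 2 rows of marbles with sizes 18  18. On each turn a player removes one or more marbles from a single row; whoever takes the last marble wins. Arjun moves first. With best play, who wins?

Bela wins

Nim-sum: 18 ^ 18 = 0.
The nim-sum is 0, so this is a P-position: the player to move is in a losing position under optimal play; Arjun is about to move from it and so loses — Bela wins.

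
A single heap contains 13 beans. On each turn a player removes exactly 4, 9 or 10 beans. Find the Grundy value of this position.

Build the Grundy sequence with g(k) = mex{g(k−s) : s ∈ {4, 9, 10}, s ≤ k}:
g(0) = mex{} = 0
g(1) = mex{} = 0
g(2) = mex{} = 0
g(3) = mex{} = 0
g(4) = mex{0} = 1
g(5) = mex{0} = 1
g(6) = mex{0} = 1
g(7) = mex{0} = 1
g(8) = mex{1} = 0
g(9) = mex{0,1} = 2
g(10) = mex{0,1} = 2
g(11) = mex{0,1} = 2
g(12) = mex{0} = 1
g(13) = mex{0,1,2} = 3
So g(13) = 3.

3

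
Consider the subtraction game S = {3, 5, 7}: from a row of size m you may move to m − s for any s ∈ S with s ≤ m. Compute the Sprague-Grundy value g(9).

3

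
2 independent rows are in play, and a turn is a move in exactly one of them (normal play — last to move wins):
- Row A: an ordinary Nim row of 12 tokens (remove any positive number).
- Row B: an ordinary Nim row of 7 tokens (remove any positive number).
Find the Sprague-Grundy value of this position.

11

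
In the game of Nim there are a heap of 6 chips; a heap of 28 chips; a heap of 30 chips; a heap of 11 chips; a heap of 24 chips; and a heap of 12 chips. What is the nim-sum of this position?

Write each in binary and XOR column by column:
  00110  (6)
  11100  (28)
  11110  (30)
  01011  (11)
  11000  (24)
  01100  (12)
  -----
  11011  (27)

27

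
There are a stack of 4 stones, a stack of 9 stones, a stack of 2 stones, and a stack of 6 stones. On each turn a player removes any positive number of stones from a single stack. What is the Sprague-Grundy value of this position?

9

Nim-sum: 4 ^ 9 ^ 2 ^ 6 = 9.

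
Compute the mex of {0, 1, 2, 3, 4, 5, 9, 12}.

6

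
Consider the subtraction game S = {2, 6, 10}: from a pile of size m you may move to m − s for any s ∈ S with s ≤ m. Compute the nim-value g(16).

Compute g(0), g(1), … for moves {2, 6, 10}:
k:     0  1  2  3  4  5  6  7  8  9 10 11 12 13 14 15 16
g(k):  0  0  1  1  0  0  1  1  0  0  1  1  0  0  1  1  0
So g(16) = 0.

0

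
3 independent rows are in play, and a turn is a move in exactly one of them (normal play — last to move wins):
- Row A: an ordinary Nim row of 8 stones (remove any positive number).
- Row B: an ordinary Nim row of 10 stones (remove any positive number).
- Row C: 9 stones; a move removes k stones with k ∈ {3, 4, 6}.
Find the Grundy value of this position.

2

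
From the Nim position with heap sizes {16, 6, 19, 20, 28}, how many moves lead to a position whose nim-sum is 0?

1

Compute the nim-sum pairwise:
16 ^ 6 = 22
22 ^ 19 = 5
5 ^ 20 = 17
17 ^ 28 = 13
The overall nim-sum is X = 13. A heap of size p has a winning move iff p XOR X < p (reduce it to p XOR X).
  16: 16 XOR 13 = 29 ≥ 16 — no move.
  6: 6 XOR 13 = 11 ≥ 6 — no move.
  19: 19 XOR 13 = 30 ≥ 19 — no move.
  20: 20 XOR 13 = 25 ≥ 20 — no move.
  28: 28 XOR 13 = 17 < 28 — winning move (to 17).
That gives 1 winning move.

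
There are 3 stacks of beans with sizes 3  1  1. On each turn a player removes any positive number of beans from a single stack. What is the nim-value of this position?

3

Bitwise XOR of the heap sizes:
  11  (3)
  01  (1)
  01  (1)
  --
  11  (3)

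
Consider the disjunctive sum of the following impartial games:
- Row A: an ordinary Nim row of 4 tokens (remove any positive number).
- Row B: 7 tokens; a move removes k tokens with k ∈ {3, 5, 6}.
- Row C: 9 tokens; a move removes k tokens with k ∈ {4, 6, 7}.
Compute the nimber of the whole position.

Row A is a plain Nim row of size 4, so its Grundy value is 4.
Build the Grundy sequence for row B with g(k) = mex{g(k−s) : s ∈ {3, 5, 6}, s ≤ k}:
g(0) = mex{} = 0
g(1) = mex{} = 0
g(2) = mex{} = 0
g(3) = mex{0} = 1
g(4) = mex{0} = 1
g(5) = mex{0} = 1
g(6) = mex{0,1} = 2
g(7) = mex{0,1} = 2
So g(7) = 2.
For row C, compute g(0), g(1), … with moves {4, 6, 7}:
g(0) = mex{} = 0
g(1) = mex{} = 0
g(2) = mex{} = 0
g(3) = mex{} = 0
g(4) = mex{0} = 1
g(5) = mex{0} = 1
g(6) = mex{0} = 1
g(7) = mex{0} = 1
g(8) = mex{0,1} = 2
g(9) = mex{0,1} = 2
So g(9) = 2.
The value of a disjunctive sum is the nim-sum of the parts.
Combined value = 4 XOR 2 XOR 2 = 4.

4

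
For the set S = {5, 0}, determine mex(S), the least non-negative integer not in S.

1

0 is in the set but 1 is not, so the mex is 1.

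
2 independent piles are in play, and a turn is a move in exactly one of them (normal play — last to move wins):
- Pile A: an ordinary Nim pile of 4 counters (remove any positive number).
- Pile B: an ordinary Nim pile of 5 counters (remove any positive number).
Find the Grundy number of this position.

Pile A is a plain Nim pile of size 4, so its Grundy value is 4.
Pile B is a plain Nim pile of size 5, so its Grundy value is 5.
The value of a disjunctive sum is the nim-sum of the parts.
Combined value = 4 ⊕ 5 = 1.

1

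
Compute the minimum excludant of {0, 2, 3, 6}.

0 is in the set but 1 is not, so the mex is 1.

1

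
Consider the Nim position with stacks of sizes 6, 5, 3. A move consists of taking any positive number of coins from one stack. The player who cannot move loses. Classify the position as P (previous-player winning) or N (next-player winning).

P-position

Compute the nim-sum pairwise:
6 XOR 5 = 3
3 XOR 3 = 0
The nim-sum is 0, so this is a P-position: the player to move is in a losing position under optimal play.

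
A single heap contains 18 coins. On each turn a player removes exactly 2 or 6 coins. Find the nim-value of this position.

1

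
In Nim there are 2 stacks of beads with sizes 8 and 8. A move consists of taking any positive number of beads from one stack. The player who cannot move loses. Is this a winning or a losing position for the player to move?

In binary:
  1000  (8)
  1000  (8)
  ----
  0000  (0)
The nim-sum is 0, so this is a P-position: the player to move is in a losing position under optimal play.

Losing position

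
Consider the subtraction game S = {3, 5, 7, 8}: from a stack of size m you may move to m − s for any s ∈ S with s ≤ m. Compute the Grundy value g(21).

Build the Grundy sequence with g(k) = mex{g(k−s) : s ∈ {3, 5, 7, 8}, s ≤ k}:
k:     0  1  2  3  4  5  6  7  8  9 10 11 12 13 14 15 16 17 18 19 20 21
g(k):  0  0  0  1  1  1  2  2  2  3  3  0  0  0  1  1  1  2  2  2  3  3
So g(21) = 3.

3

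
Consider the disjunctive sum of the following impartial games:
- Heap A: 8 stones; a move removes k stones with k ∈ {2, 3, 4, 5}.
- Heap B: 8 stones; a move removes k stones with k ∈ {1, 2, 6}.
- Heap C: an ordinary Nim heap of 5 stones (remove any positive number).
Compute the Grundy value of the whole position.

Build the Grundy sequence for heap A with g(k) = mex{g(k−s) : s ∈ {2, 3, 4, 5}, s ≤ k}:
g(0) = mex{} = 0
g(1) = mex{} = 0
g(2) = mex{0} = 1
g(3) = mex{0} = 1
g(4) = mex{0,1} = 2
g(5) = mex{0,1} = 2
g(6) = mex{0,1,2} = 3
g(7) = mex{1,2} = 0
g(8) = mex{1,2,3} = 0
So g(8) = 0.
Grundy values for heap B (subtraction set {1, 2, 6}):
g(0) = mex{} = 0
g(1) = mex{0} = 1
g(2) = mex{0,1} = 2
g(3) = mex{1,2} = 0
g(4) = mex{0,2} = 1
g(5) = mex{0,1} = 2
g(6) = mex{0,1,2} = 3
g(7) = mex{1,2,3} = 0
g(8) = mex{0,2,3} = 1
So g(8) = 1.
Heap C is a plain Nim heap of size 5, so its Grundy value is 5.
By the Sprague-Grundy theorem, the Grundy value of a sum of independent games is the XOR of the component values.
Combined value = 0 ⊕ 1 ⊕ 5 = 4.

4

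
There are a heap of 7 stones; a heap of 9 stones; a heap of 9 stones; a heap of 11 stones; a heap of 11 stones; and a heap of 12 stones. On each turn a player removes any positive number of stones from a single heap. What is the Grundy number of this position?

11

Write each in binary and XOR column by column:
  0111  (7)
  1001  (9)
  1001  (9)
  1011  (11)
  1011  (11)
  1100  (12)
  ----
  1011  (11)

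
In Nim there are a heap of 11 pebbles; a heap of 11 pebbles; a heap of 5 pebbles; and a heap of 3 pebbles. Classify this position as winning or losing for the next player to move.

Winning position

In binary:
  1011  (11)
  1011  (11)
  0101  (5)
  0011  (3)
  ----
  0110  (6)
The nim-sum is 6 ≠ 0, so this is an N-position: the player to move can win.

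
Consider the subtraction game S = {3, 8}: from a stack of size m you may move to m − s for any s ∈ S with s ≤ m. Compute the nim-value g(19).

2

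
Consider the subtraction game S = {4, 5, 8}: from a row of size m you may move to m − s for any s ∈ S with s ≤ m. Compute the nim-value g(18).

Build the Grundy sequence with g(k) = mex{g(k−s) : s ∈ {4, 5, 8}, s ≤ k}:
k:     0  1  2  3  4  5  6  7  8  9 10 11 12 13 14 15 16 17 18
g(k):  0  0  0  0  1  1  1  1  2  2  2  2  0  0  0  0  1  1  1
So g(18) = 1.

1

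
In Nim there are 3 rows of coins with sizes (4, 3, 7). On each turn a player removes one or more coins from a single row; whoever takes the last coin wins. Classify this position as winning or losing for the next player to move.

Losing position

Write each in binary and XOR column by column:
  100  (4)
  011  (3)
  111  (7)
  ---
  000  (0)
The nim-sum is 0, so this is a P-position: the player to move is in a losing position under optimal play.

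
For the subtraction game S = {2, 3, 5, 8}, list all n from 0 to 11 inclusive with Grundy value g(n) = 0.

0, 1, 7, 11

Grundy values for subtraction set {2, 3, 5, 8}:
k:     0  1  2  3  4  5  6  7  8  9 10 11
g(k):  0  0  1  1  2  2  3  0  4  1  3  0
The P-positions (g = 0) in 0..11 are 0, 1, 7, 11.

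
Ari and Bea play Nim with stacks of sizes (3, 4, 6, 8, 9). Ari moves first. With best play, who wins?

Bea wins

Nim-sum: 3 XOR 4 XOR 6 XOR 8 XOR 9 = 0.
The nim-sum is 0, so this is a P-position: the player to move is in a losing position under optimal play; Ari is about to move from it and so loses — Bea wins.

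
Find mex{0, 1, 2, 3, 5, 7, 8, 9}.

4

The values 0, 1, 2, 3 are all present; 4 is the first non-negative integer missing from the set.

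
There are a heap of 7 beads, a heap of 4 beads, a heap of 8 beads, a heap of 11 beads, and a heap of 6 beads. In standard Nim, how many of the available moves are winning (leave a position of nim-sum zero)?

3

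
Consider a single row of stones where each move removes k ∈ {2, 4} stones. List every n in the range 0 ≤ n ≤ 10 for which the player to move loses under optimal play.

0, 1, 6, 7

Grundy values for subtraction set {2, 4}:
g(0) = mex{} = 0
g(1) = mex{} = 0
g(2) = mex{0} = 1
g(3) = mex{0} = 1
g(4) = mex{0,1} = 2
g(5) = mex{0,1} = 2
g(6) = mex{1,2} = 0
g(7) = mex{1,2} = 0
g(8) = mex{0,2} = 1
g(9) = mex{0,2} = 1
g(10) = mex{0,1} = 2
The P-positions (g = 0) in 0..10 are 0, 1, 6, 7.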